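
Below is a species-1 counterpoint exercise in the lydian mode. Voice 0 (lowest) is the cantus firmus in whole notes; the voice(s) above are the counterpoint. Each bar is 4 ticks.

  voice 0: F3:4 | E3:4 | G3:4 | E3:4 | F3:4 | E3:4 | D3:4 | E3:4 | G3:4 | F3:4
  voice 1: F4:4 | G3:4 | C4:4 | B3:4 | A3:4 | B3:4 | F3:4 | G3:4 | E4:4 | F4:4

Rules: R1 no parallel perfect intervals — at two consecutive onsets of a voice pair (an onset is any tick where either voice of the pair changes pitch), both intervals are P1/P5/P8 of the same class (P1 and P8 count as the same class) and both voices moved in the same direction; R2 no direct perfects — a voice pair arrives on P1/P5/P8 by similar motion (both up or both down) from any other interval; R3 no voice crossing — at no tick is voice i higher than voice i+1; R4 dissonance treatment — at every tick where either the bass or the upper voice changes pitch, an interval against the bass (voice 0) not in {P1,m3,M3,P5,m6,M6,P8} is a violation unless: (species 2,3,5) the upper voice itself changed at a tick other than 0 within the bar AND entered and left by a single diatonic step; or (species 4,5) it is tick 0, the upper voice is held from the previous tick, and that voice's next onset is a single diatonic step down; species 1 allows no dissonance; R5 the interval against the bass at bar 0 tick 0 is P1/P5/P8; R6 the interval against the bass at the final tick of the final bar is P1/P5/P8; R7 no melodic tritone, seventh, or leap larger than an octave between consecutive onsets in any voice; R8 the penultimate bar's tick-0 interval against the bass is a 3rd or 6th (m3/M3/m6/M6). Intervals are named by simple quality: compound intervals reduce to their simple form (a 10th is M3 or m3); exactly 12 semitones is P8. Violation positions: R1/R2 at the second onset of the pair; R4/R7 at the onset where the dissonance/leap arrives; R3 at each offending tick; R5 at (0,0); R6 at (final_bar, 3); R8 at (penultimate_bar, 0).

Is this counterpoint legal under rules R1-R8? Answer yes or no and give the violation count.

No (4 violations)

bar 0: v0=F3 v1=F4 (P8)
bar 1: v0=E3 v1=G3 (m3)
bar 2: v0=G3 v1=C4 (P4)
bar 3: v0=E3 v1=B3 (P5)
bar 4: v0=F3 v1=A3 (M3)
bar 5: v0=E3 v1=B3 (P5)
bar 6: v0=D3 v1=F3 (m3)
bar 7: v0=E3 v1=G3 (m3)
bar 8: v0=G3 v1=E4 (M6)
bar 9: v0=F3 v1=F4 (P8)
  R7 @ bar1.0: F4->G3 leap 10st
  R4 @ bar2.0: G3/C4 P4 untreated
  R2 @ bar3.0: G3/C4 P4 -> E3/B3 P5 similar
  R7 @ bar6.0: B3->F3 leap 6st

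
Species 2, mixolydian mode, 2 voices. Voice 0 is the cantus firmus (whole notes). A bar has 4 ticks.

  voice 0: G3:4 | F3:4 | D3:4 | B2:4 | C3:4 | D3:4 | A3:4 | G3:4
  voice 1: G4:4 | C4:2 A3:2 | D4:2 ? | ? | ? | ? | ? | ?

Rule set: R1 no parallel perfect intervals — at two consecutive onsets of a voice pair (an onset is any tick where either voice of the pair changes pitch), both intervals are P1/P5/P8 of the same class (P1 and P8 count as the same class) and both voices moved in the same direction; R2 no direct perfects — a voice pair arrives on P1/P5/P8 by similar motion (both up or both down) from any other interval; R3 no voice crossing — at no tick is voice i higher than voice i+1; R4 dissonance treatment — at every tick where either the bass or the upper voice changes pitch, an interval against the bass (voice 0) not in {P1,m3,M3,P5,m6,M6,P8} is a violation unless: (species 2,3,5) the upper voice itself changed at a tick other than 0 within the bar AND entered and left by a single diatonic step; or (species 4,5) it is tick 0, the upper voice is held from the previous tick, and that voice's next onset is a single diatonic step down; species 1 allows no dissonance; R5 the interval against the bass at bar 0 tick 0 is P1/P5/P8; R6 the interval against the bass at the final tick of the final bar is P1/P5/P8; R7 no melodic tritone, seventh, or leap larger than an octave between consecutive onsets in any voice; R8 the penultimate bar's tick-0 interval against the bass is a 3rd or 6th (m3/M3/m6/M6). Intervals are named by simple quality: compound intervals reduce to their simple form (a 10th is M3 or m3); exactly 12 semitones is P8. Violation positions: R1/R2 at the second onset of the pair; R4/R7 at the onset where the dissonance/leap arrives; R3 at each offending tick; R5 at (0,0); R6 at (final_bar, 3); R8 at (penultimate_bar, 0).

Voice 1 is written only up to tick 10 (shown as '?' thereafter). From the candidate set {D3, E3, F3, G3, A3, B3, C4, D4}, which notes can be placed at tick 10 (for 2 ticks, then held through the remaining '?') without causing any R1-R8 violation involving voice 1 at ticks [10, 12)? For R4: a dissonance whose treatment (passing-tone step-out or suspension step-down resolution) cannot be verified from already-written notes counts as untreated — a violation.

{A3, B3, D3, D4, F3}

D3: legal
E3: violates R4,R7
F3: legal
G3: violates R4
A3: legal
B3: legal
C4: violates R4
D4: legal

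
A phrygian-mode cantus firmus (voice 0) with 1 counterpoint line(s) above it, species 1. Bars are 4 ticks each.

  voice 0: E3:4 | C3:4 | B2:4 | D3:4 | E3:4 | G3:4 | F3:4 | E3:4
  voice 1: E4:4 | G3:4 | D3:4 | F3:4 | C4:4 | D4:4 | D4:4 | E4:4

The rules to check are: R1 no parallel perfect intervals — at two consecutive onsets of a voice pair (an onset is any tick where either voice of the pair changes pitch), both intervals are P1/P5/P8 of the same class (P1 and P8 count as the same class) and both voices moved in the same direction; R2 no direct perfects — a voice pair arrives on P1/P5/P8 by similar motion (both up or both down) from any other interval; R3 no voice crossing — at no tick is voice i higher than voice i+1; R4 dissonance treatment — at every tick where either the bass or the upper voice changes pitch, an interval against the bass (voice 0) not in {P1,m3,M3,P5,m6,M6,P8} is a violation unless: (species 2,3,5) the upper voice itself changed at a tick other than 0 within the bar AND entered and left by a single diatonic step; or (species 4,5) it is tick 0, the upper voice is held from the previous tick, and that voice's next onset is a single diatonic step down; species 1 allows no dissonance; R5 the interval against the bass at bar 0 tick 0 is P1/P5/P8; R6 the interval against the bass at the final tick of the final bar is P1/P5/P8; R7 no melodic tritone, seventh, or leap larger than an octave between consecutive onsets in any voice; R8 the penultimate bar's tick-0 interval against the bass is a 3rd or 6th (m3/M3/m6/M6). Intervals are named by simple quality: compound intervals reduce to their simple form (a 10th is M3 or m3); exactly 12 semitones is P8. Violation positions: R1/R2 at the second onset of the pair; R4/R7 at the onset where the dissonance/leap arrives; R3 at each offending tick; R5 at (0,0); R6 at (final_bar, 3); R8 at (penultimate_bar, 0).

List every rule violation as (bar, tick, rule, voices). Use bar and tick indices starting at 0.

(1, 0, R2, (0, 1))
(5, 0, R2, (0, 1))

bar 0: v0=E3 v1=E4 downbeat P8
bar 1: v0=C3 v1=G3 downbeat P5
bar 2: v0=B2 v1=D3 downbeat m3
bar 3: v0=D3 v1=F3 downbeat m3
bar 4: v0=E3 v1=C4 downbeat m6
bar 5: v0=G3 v1=D4 downbeat P5
bar 6: v0=F3 v1=D4 downbeat M6
bar 7: v0=E3 v1=E4 downbeat P8
  -> R2 @ bar 1 tick 0 v(0, 1): E3/E4 P8 -> C3/G3 P5 similar
  -> R2 @ bar 5 tick 0 v(0, 1): E3/C4 m6 -> G3/D4 P5 similar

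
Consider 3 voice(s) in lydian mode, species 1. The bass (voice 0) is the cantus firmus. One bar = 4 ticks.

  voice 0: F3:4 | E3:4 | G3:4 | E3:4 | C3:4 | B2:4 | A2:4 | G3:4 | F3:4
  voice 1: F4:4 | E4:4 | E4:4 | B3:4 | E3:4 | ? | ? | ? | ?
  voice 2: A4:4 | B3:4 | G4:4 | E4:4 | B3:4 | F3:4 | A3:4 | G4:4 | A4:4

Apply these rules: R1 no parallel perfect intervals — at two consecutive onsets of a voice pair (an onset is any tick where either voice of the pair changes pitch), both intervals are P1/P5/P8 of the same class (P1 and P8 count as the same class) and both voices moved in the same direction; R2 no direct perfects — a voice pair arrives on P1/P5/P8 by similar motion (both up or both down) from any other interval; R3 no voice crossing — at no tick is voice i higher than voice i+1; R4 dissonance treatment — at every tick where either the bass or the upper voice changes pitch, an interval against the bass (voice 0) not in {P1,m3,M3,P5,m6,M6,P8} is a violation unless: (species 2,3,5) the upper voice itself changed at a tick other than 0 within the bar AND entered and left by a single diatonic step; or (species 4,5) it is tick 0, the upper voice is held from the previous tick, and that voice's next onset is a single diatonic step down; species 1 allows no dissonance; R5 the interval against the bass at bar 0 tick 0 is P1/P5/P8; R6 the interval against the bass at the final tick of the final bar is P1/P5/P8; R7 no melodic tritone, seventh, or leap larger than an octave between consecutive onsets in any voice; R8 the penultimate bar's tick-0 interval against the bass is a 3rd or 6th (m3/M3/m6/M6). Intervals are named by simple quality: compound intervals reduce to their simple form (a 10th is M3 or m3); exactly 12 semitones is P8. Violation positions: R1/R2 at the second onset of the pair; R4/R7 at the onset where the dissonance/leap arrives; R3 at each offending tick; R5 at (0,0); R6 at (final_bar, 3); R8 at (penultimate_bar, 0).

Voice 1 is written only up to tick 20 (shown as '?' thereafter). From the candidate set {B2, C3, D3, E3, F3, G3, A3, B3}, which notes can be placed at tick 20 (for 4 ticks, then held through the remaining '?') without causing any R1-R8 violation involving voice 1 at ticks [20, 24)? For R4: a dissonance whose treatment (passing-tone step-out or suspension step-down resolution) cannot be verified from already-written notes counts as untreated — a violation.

B2: violates R2
C3: violates R4
D3: legal
E3: violates R4
F3: violates R4
G3: violates R3
A3: violates R3,R4
B3: violates R3

{D3}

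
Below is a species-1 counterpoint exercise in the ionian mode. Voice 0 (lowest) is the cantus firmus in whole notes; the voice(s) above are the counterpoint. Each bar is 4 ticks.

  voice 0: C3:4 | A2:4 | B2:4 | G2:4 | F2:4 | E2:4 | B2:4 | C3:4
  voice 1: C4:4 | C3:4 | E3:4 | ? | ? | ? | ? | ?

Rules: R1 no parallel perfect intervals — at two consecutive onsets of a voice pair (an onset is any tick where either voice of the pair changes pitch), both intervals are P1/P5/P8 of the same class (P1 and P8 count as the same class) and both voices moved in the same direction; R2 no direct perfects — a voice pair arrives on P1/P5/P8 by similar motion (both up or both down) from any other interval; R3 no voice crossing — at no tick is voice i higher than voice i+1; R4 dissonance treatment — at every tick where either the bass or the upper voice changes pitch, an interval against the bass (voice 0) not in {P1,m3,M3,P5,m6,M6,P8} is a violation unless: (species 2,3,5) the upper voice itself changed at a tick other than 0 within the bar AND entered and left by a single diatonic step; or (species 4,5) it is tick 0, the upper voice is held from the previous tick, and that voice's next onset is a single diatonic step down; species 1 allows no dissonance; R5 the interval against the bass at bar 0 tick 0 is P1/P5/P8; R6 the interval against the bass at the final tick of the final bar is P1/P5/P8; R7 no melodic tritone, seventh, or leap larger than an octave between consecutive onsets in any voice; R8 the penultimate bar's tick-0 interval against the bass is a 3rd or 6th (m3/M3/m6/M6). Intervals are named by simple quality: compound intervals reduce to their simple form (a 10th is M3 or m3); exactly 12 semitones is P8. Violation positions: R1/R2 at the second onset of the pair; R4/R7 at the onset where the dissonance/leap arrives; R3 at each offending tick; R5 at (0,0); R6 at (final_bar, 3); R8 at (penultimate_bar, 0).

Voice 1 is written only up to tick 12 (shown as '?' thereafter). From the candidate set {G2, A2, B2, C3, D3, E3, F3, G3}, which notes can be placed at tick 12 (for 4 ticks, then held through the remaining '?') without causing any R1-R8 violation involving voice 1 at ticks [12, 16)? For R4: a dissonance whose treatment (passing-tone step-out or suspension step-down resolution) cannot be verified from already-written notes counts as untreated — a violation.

G2: violates R2
A2: violates R4
B2: legal
C3: violates R4
D3: violates R2
E3: legal
F3: violates R4
G3: legal

{B2, E3, G3}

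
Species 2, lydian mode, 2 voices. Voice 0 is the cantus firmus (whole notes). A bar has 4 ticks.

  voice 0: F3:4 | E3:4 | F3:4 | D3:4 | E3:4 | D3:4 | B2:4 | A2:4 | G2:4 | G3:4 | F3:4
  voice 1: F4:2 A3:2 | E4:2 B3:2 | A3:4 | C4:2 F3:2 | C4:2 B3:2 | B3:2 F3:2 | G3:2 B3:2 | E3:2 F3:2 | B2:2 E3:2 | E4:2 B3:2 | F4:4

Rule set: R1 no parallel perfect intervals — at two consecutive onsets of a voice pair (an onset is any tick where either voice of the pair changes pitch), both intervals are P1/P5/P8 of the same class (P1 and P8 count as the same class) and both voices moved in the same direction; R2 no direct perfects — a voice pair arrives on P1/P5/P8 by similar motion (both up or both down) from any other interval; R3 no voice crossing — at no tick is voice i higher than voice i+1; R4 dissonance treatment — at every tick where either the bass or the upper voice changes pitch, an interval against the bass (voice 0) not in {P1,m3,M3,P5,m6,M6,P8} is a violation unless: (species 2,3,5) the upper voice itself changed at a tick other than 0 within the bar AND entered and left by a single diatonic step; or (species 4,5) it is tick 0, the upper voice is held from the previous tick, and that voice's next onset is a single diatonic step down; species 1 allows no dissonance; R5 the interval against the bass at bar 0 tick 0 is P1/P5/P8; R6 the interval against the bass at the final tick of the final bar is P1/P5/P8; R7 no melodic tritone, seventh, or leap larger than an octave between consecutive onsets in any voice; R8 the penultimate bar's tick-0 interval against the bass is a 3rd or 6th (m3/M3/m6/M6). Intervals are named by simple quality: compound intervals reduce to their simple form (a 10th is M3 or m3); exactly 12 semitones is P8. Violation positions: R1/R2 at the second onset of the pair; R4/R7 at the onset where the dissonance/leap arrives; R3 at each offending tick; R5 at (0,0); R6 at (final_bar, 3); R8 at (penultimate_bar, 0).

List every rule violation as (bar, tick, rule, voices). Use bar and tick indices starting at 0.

bar 0: v0=F3 v1=F4 downbeat P8
bar 1: v0=E3 v1=E4 downbeat P8
bar 2: v0=F3 v1=A3 downbeat M3
bar 3: v0=D3 v1=C4 downbeat m7
bar 4: v0=E3 v1=C4 downbeat m6
bar 5: v0=D3 v1=B3 downbeat M6
bar 6: v0=B2 v1=G3 downbeat m6
bar 7: v0=A2 v1=E3 downbeat P5
bar 8: v0=G2 v1=B2 downbeat M3
bar 9: v0=G3 v1=E4 downbeat M6
bar 10: v0=F3 v1=F4 downbeat P8
  -> R4 @ bar 3 tick 0 v(0, 1): D3/C4 m7 untreated
  -> R7 @ bar 5 tick 2 v(1,): B3->F3 leap 6st
  -> R2 @ bar 7 tick 0 v(0, 1): B2/B3 P8 -> A2/E3 P5 similar
  -> R7 @ bar 8 tick 0 v(1,): F3->B2 leap 6st
  -> R7 @ bar 10 tick 0 v(1,): B3->F4 leap 6st

(3, 0, R4, (0, 1))
(5, 2, R7, (1,))
(7, 0, R2, (0, 1))
(8, 0, R7, (1,))
(10, 0, R7, (1,))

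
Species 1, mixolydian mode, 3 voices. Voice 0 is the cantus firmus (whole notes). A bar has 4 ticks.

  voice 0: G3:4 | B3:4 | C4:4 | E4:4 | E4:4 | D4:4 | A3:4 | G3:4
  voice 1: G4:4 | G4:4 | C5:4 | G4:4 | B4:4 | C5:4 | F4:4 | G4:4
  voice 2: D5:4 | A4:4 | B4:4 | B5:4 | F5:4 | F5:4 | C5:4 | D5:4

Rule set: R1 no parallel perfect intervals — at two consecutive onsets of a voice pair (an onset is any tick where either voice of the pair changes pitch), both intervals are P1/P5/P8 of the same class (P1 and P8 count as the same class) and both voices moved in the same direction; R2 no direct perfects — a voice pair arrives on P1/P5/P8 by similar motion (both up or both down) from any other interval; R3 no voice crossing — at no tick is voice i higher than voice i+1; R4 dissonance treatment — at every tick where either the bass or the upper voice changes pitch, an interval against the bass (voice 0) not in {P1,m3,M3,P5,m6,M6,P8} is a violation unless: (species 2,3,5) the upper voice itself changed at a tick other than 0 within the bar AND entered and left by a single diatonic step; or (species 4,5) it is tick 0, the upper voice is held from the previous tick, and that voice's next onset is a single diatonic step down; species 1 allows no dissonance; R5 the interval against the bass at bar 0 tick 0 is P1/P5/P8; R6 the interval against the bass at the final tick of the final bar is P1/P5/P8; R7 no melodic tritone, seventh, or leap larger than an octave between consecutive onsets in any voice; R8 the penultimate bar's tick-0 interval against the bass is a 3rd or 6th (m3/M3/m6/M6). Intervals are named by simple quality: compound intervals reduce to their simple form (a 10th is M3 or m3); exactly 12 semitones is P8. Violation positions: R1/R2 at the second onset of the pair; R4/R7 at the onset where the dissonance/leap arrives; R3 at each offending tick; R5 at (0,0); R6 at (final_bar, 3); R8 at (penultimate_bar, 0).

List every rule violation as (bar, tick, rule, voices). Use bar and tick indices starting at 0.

(1, 0, R4, (0, 2))
(2, 0, R2, (0, 1))
(2, 0, R3, (1, 2))
(2, 0, R4, (0, 2))
(2, 1, R3, (1, 2))
(2, 2, R3, (1, 2))
(2, 3, R3, (1, 2))
(3, 0, R2, (0, 2))
(4, 0, R4, (0, 2))
(4, 0, R7, (2,))
(5, 0, R4, (0, 1))
(6, 0, R2, (1, 2))
(7, 0, R1, (1, 2))

bar 0: v0=G3 v1=G4 v2=D5 downbeat P5
bar 1: v0=B3 v1=G4 v2=A4 downbeat m7
bar 2: v0=C4 v1=C5 v2=B4 downbeat M7
bar 3: v0=E4 v1=G4 v2=B5 downbeat P5
bar 4: v0=E4 v1=B4 v2=F5 downbeat m2
bar 5: v0=D4 v1=C5 v2=F5 downbeat m3
bar 6: v0=A3 v1=F4 v2=C5 downbeat m3
bar 7: v0=G3 v1=G4 v2=D5 downbeat P5
  -> R4 @ bar 1 tick 0 v(0, 2): B3/A4 m7 untreated
  -> R2 @ bar 2 tick 0 v(0, 1): B3/G4 m6 -> C4/C5 P8 similar
  -> R3 @ bar 2 tick 0 v(1, 2): C5 above B4
  -> R4 @ bar 2 tick 0 v(0, 2): C4/B4 M7 untreated
  -> R3 @ bar 2 tick 1 v(1, 2): C5 above B4
  -> R3 @ bar 2 tick 2 v(1, 2): C5 above B4
  -> R3 @ bar 2 tick 3 v(1, 2): C5 above B4
  -> R2 @ bar 3 tick 0 v(0, 2): C4/B4 M7 -> E4/B5 P5 similar
  -> R4 @ bar 4 tick 0 v(0, 2): E4/F5 m2 untreated
  -> R7 @ bar 4 tick 0 v(2,): B5->F5 leap 6st
  -> R4 @ bar 5 tick 0 v(0, 1): D4/C5 m7 untreated
  -> R2 @ bar 6 tick 0 v(1, 2): C5/F5 P4 -> F4/C5 P5 similar
  -> R1 @ bar 7 tick 0 v(1, 2): F4/C5 P5 -> G4/D5 P5 similar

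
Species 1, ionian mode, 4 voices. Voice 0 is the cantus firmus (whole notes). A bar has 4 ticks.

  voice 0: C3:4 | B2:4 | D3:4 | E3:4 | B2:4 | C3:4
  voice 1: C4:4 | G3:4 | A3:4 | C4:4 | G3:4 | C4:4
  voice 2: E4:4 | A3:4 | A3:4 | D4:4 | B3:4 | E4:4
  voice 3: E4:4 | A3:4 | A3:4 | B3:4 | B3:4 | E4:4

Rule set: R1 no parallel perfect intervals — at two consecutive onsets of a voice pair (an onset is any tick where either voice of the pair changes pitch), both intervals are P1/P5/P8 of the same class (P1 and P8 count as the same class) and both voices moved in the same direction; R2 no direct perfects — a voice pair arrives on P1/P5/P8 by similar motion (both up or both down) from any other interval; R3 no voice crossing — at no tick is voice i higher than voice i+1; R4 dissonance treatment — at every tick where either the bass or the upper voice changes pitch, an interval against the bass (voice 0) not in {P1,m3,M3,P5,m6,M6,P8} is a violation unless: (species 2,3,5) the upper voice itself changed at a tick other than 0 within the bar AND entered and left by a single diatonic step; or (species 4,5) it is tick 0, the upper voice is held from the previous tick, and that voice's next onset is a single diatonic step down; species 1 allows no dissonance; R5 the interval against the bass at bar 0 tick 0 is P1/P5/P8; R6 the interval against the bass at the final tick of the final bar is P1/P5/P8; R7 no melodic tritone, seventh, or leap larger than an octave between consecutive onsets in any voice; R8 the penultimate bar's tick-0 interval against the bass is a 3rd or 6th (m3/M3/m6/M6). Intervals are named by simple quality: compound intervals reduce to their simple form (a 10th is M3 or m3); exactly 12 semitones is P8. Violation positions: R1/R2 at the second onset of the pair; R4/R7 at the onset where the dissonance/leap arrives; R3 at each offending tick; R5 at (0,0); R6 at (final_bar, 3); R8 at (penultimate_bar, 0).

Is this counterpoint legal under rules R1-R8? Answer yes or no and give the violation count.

bar 0: v0=C3 v1=C4 v2=E4 v3=E4 (M3)
bar 1: v0=B2 v1=G3 v2=A3 v3=A3 (m7)
bar 2: v0=D3 v1=A3 v2=A3 v3=A3 (P5)
bar 3: v0=E3 v1=C4 v2=D4 v3=B3 (P5)
bar 4: v0=B2 v1=G3 v2=B3 v3=B3 (P8)
bar 5: v0=C3 v1=C4 v2=E4 v3=E4 (M3)
  R5 @ bar0.0: opens on M3
  R5 @ bar0.0: opens on M3
  R1 @ bar1.0: E4/E4 P1 -> A3/A3 P1 similar
  R4 @ bar1.0: B2/A3 m7 untreated
  R4 @ bar1.0: B2/A3 m7 untreated
  R2 @ bar2.0: B2/G3 m6 -> D3/A3 P5 similar
  R1 @ bar3.0: D3/A3 P5 -> E3/B3 P5 similar
  R3 @ bar3.0: D4 above B3
  R4 @ bar3.0: E3/D4 m7 untreated
  R3 @ bar3.1: D4 above B3
  R3 @ bar3.2: D4 above B3
  R3 @ bar3.3: D4 above B3
  R2 @ bar4.0: E3/D4 m7 -> B2/B3 P8 similar
  R8 @ bar4.0: penult P8 not 3rd/6th
  R8 @ bar4.0: penult P8 not 3rd/6th
  R1 @ bar5.0: B3/B3 P1 -> E4/E4 P1 similar
  R2 @ bar5.0: B2/G3 m6 -> C3/C4 P8 similar
  R6 @ bar5.3: closes on M3
  R6 @ bar5.3: closes on M3

No (19 violations)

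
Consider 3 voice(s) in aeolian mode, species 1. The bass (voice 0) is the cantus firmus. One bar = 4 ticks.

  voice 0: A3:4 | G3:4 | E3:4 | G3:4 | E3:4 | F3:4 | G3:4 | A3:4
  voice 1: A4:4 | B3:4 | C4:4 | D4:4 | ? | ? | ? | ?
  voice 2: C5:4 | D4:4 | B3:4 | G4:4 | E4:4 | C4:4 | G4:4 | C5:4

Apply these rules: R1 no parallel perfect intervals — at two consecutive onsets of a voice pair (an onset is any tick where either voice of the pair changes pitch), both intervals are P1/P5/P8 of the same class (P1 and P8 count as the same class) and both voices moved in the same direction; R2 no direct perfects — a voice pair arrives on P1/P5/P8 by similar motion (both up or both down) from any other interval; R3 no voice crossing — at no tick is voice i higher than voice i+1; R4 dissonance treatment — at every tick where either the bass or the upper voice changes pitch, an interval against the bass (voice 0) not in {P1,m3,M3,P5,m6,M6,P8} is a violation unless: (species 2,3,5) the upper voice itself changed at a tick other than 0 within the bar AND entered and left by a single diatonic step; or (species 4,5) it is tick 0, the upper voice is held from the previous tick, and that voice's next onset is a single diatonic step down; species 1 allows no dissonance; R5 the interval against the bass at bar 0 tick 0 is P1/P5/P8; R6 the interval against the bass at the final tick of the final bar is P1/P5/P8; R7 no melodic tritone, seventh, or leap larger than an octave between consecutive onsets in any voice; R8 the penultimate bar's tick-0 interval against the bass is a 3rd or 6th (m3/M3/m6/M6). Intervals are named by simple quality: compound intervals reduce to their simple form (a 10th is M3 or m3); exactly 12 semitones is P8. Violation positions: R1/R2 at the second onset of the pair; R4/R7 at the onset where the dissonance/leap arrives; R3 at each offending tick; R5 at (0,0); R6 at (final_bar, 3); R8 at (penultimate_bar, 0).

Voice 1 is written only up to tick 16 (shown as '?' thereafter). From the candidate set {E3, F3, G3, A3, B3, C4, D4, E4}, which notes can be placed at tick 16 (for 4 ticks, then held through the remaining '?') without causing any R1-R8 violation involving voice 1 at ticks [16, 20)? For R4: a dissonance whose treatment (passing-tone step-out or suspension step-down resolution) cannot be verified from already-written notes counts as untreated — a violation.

{C4, E4, G3}

E3: violates R2,R7
F3: violates R4
G3: legal
A3: violates R2,R4
B3: violates R1
C4: legal
D4: violates R4
E4: legal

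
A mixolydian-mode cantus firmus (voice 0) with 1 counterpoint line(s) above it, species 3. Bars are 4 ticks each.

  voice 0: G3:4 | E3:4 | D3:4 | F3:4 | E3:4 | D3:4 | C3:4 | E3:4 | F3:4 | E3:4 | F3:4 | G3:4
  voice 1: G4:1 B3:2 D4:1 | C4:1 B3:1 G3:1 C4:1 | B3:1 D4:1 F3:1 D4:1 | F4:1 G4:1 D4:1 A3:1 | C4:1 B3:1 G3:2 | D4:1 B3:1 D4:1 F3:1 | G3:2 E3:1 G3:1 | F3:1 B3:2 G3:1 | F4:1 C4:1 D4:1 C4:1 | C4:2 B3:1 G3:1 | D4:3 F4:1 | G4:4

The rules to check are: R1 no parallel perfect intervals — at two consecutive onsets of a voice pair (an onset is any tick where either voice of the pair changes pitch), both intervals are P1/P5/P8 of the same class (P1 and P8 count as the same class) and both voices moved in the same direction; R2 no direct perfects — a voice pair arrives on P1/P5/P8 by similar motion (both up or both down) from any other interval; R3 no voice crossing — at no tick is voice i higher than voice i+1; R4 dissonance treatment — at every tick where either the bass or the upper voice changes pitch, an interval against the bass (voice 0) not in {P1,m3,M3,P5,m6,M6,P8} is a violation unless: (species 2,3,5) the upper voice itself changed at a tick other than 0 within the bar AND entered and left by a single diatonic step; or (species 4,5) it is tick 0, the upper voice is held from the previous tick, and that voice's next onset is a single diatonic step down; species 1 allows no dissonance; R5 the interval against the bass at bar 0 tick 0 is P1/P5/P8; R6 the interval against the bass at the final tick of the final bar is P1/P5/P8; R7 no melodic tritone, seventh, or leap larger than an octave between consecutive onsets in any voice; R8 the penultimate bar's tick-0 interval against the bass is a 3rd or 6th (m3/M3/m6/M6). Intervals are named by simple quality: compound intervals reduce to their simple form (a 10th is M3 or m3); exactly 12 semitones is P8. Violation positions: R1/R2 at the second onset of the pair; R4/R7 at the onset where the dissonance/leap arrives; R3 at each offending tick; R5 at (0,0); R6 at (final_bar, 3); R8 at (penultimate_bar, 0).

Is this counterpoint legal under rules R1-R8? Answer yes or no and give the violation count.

bar 0: v0=G3 v1=G4 (P8)
bar 1: v0=E3 v1=C4 (m6)
bar 2: v0=D3 v1=B3 (M6)
bar 3: v0=F3 v1=F4 (P8)
bar 4: v0=E3 v1=C4 (m6)
bar 5: v0=D3 v1=D4 (P8)
bar 6: v0=C3 v1=G3 (P5)
bar 7: v0=E3 v1=F3 (m2)
bar 8: v0=F3 v1=F4 (P8)
bar 9: v0=E3 v1=C4 (m6)
bar 10: v0=F3 v1=D4 (M6)
bar 11: v0=G3 v1=G4 (P8)
  R1 @ bar3.0: D3/D4 P8 -> F3/F4 P8 similar
  R4 @ bar3.1: F3/G4 M2 untreated
  R4 @ bar7.0: E3/F3 m2 untreated
  R7 @ bar7.1: F3->B3 leap 6st
  R2 @ bar8.0: E3/G3 m3 -> F3/F4 P8 similar
  R7 @ bar8.0: G3->F4 leap 10st
  R1 @ bar11.0: F3/F4 P8 -> G3/G4 P8 similar

No (7 violations)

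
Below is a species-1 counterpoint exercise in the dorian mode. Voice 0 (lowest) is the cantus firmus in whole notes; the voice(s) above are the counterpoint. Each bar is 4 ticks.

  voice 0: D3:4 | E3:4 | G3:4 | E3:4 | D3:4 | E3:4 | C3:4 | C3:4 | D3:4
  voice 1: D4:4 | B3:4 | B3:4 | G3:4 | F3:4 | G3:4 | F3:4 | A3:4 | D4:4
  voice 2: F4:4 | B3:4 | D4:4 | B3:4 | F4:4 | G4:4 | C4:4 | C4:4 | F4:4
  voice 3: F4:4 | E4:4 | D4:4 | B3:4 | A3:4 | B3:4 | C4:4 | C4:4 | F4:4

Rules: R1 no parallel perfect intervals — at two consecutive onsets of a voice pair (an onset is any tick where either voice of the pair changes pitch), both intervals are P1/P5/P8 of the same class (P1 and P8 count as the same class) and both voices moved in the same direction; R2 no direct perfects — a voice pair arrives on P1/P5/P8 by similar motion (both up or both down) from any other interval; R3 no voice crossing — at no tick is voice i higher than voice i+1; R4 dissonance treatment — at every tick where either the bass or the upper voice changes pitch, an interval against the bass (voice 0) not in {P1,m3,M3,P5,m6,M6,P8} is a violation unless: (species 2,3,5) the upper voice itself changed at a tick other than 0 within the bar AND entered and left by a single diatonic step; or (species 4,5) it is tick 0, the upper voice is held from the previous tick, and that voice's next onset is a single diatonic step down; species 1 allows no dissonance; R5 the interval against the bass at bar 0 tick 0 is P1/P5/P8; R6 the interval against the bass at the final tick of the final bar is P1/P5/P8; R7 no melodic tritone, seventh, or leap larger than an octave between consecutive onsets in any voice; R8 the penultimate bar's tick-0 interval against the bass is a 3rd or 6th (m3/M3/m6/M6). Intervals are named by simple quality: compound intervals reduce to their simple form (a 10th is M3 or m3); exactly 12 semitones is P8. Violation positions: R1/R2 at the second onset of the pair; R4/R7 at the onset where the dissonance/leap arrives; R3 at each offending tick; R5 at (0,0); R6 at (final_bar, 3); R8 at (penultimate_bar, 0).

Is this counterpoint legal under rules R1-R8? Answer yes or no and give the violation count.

No (29 violations)

bar 0: v0=D3 v1=D4 v2=F4 v3=F4 (m3)
bar 1: v0=E3 v1=B3 v2=B3 v3=E4 (P8)
bar 2: v0=G3 v1=B3 v2=D4 v3=D4 (P5)
bar 3: v0=E3 v1=G3 v2=B3 v3=B3 (P5)
bar 4: v0=D3 v1=F3 v2=F4 v3=A3 (P5)
bar 5: v0=E3 v1=G3 v2=G4 v3=B3 (P5)
bar 6: v0=C3 v1=F3 v2=C4 v3=C4 (P8)
bar 7: v0=C3 v1=A3 v2=C4 v3=C4 (P8)
bar 8: v0=D3 v1=D4 v2=F4 v3=F4 (m3)
  R5 @ bar0.0: opens on m3
  R5 @ bar0.0: opens on m3
  R2 @ bar1.0: D4/F4 m3 -> B3/B3 P1 similar
  R7 @ bar1.0: F4->B3 leap 6st
  R1 @ bar2.0: E3/B3 P5 -> G3/D4 P5 similar
  R1 @ bar3.0: G3/D4 P5 -> E3/B3 P5 similar
  R1 @ bar3.0: G3/D4 P5 -> E3/B3 P5 similar
  R1 @ bar3.0: D4/D4 P1 -> B3/B3 P1 similar
  R1 @ bar4.0: E3/B3 P5 -> D3/A3 P5 similar
  R3 @ bar4.0: F4 above A3
  R7 @ bar4.0: B3->F4 leap 6st
  R3 @ bar4.1: F4 above A3
  R3 @ bar4.2: F4 above A3
  R3 @ bar4.3: F4 above A3
  R1 @ bar5.0: D3/A3 P5 -> E3/B3 P5 similar
  R1 @ bar5.0: F3/F4 P8 -> G3/G4 P8 similar
  R3 @ bar5.0: G4 above B3
  R3 @ bar5.1: G4 above B3
  R3 @ bar5.2: G4 above B3
  R3 @ bar5.3: G4 above B3
  R2 @ bar6.0: E3/G4 m3 -> C3/C4 P8 similar
  R2 @ bar6.0: G3/G4 P8 -> F3/C4 P5 similar
  R4 @ bar6.0: C3/F3 P4 untreated
  R8 @ bar7.0: penult P8 not 3rd/6th
  R8 @ bar7.0: penult P8 not 3rd/6th
  R1 @ bar8.0: C4/C4 P1 -> F4/F4 P1 similar
  R2 @ bar8.0: C3/A3 M6 -> D3/D4 P8 similar
  R6 @ bar8.3: closes on m3
  R6 @ bar8.3: closes on m3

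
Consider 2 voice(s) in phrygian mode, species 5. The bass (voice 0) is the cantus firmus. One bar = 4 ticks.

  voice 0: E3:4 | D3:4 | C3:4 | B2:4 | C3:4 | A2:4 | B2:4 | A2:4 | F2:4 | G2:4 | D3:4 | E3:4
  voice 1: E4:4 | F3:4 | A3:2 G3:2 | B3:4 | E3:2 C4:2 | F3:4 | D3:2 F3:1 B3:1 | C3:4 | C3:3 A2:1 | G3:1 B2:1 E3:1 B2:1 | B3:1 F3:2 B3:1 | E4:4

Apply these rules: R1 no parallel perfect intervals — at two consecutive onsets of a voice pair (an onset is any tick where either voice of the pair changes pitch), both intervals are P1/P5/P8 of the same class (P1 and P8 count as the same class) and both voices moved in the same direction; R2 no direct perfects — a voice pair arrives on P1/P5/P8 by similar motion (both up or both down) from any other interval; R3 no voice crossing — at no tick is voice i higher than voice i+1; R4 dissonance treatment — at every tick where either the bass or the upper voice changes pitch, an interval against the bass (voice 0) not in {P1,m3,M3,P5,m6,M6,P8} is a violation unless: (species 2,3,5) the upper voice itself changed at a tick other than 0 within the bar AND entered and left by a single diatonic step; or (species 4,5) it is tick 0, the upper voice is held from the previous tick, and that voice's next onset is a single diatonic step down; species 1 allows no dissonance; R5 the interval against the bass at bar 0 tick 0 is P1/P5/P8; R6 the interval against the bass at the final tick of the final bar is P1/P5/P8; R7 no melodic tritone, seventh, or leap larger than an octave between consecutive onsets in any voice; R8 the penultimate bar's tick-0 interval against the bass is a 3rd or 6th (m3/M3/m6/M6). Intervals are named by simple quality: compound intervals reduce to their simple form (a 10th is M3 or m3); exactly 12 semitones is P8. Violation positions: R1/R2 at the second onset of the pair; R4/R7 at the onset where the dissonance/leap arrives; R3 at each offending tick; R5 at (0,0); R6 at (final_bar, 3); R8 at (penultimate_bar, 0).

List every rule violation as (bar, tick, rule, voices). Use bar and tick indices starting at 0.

bar 0: v0=E3 v1=E4 downbeat P8
bar 1: v0=D3 v1=F3 downbeat m3
bar 2: v0=C3 v1=A3 downbeat M6
bar 3: v0=B2 v1=B3 downbeat P8
bar 4: v0=C3 v1=E3 downbeat M3
bar 5: v0=A2 v1=F3 downbeat m6
bar 6: v0=B2 v1=D3 downbeat m3
bar 7: v0=A2 v1=C3 downbeat m3
bar 8: v0=F2 v1=C3 downbeat P5
bar 9: v0=G2 v1=G3 downbeat P8
bar 10: v0=D3 v1=B3 downbeat M6
bar 11: v0=E3 v1=E4 downbeat P8
  -> R7 @ bar 1 tick 0 v(1,): E4->F3 leap 11st
  -> R4 @ bar 6 tick 2 v(0, 1): B2/F3 TT untreated
  -> R7 @ bar 6 tick 3 v(1,): F3->B3 leap 6st
  -> R7 @ bar 7 tick 0 v(1,): B3->C3 leap 11st
  -> R2 @ bar 9 tick 0 v(0, 1): F2/A2 M3 -> G2/G3 P8 similar
  -> R7 @ bar 9 tick 0 v(1,): A2->G3 leap 10st
  -> R7 @ bar 10 tick 1 v(1,): B3->F3 leap 6st
  -> R7 @ bar 10 tick 3 v(1,): F3->B3 leap 6st
  -> R2 @ bar 11 tick 0 v(0, 1): D3/B3 M6 -> E3/E4 P8 similar

(1, 0, R7, (1,))
(6, 2, R4, (0, 1))
(6, 3, R7, (1,))
(7, 0, R7, (1,))
(9, 0, R2, (0, 1))
(9, 0, R7, (1,))
(10, 1, R7, (1,))
(10, 3, R7, (1,))
(11, 0, R2, (0, 1))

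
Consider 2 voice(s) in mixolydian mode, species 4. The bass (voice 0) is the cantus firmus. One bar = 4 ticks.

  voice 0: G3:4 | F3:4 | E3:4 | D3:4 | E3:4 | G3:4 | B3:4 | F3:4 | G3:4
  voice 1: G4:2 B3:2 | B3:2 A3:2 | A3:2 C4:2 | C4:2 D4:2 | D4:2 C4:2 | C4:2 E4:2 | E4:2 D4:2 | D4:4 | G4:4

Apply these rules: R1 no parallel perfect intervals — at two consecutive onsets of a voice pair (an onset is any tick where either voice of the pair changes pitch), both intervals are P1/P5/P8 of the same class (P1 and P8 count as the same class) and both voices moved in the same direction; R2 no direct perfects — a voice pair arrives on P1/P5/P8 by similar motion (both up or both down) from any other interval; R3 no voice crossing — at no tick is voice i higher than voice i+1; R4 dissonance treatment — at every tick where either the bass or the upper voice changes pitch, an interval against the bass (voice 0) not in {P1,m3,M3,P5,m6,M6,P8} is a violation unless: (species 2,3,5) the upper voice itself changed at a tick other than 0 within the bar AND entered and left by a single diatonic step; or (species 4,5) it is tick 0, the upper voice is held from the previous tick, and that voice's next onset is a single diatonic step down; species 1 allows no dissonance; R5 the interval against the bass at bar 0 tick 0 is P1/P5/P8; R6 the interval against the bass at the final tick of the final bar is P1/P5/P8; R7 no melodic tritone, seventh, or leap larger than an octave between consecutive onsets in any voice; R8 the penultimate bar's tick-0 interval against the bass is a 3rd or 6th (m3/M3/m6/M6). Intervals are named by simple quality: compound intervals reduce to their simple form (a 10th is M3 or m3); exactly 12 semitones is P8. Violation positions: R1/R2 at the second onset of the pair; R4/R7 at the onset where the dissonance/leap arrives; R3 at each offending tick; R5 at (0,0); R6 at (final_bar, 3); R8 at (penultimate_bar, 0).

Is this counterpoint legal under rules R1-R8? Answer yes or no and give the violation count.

No (5 violations)

bar 0: v0=G3 v1=G4 (P8)
bar 1: v0=F3 v1=B3 (TT)
bar 2: v0=E3 v1=A3 (P4)
bar 3: v0=D3 v1=C4 (m7)
bar 4: v0=E3 v1=D4 (m7)
bar 5: v0=G3 v1=C4 (P4)
bar 6: v0=B3 v1=E4 (P4)
bar 7: v0=F3 v1=D4 (M6)
bar 8: v0=G3 v1=G4 (P8)
  R4 @ bar2.0: E3/A3 P4 untreated
  R4 @ bar3.0: D3/C4 m7 untreated
  R4 @ bar5.0: G3/C4 P4 untreated
  R7 @ bar7.0: B3->F3 leap 6st
  R2 @ bar8.0: F3/D4 M6 -> G3/G4 P8 similar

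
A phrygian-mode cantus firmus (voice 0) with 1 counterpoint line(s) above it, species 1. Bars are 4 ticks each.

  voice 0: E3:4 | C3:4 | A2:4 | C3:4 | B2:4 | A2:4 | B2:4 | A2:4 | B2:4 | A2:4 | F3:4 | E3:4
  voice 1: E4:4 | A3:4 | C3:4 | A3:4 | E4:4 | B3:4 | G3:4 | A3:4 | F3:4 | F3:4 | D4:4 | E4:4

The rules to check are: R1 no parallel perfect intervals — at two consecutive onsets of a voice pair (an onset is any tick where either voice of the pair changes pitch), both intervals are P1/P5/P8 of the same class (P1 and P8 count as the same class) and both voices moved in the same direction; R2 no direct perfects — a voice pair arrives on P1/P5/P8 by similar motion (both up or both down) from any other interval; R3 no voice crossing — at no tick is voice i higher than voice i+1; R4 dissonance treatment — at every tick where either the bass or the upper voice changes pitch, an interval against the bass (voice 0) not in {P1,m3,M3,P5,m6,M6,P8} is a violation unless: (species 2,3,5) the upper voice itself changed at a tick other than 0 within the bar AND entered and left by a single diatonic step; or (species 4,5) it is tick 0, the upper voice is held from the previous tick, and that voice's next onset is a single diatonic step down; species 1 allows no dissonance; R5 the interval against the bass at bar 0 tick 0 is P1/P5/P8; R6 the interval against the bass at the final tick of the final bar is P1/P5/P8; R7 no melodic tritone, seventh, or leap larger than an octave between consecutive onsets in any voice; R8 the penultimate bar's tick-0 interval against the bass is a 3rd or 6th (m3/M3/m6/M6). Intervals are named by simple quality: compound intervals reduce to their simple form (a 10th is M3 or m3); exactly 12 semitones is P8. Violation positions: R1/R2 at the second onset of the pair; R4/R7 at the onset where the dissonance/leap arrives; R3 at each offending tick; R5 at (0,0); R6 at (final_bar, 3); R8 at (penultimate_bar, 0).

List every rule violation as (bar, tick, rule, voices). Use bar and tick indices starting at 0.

(4, 0, R4, (0, 1))
(5, 0, R4, (0, 1))
(8, 0, R4, (0, 1))

bar 0: v0=E3 v1=E4 downbeat P8
bar 1: v0=C3 v1=A3 downbeat M6
bar 2: v0=A2 v1=C3 downbeat m3
bar 3: v0=C3 v1=A3 downbeat M6
bar 4: v0=B2 v1=E4 downbeat P4
bar 5: v0=A2 v1=B3 downbeat M2
bar 6: v0=B2 v1=G3 downbeat m6
bar 7: v0=A2 v1=A3 downbeat P8
bar 8: v0=B2 v1=F3 downbeat TT
bar 9: v0=A2 v1=F3 downbeat m6
bar 10: v0=F3 v1=D4 downbeat M6
bar 11: v0=E3 v1=E4 downbeat P8
  -> R4 @ bar 4 tick 0 v(0, 1): B2/E4 P4 untreated
  -> R4 @ bar 5 tick 0 v(0, 1): A2/B3 M2 untreated
  -> R4 @ bar 8 tick 0 v(0, 1): B2/F3 TT untreated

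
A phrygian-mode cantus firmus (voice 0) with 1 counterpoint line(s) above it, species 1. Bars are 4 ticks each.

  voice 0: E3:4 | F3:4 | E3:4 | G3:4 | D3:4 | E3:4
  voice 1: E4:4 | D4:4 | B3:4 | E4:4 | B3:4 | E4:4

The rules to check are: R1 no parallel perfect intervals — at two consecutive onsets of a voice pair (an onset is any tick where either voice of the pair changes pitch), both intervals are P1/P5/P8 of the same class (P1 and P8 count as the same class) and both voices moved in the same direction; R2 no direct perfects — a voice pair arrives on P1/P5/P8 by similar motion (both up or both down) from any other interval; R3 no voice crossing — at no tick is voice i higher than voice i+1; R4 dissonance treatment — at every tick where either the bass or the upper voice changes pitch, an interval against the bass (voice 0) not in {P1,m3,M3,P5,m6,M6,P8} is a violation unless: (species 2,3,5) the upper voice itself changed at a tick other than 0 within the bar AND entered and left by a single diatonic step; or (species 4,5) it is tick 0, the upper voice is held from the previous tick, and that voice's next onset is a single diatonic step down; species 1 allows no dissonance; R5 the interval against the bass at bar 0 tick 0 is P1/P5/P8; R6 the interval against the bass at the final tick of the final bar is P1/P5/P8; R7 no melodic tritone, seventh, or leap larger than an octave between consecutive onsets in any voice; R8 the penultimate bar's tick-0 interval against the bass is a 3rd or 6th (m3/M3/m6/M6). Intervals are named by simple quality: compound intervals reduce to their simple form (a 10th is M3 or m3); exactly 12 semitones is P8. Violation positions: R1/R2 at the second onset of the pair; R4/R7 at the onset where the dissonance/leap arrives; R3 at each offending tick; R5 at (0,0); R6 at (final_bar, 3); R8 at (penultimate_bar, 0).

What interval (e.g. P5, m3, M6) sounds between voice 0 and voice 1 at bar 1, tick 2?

M6

voice 0=F3 voice 1=D4 -> M6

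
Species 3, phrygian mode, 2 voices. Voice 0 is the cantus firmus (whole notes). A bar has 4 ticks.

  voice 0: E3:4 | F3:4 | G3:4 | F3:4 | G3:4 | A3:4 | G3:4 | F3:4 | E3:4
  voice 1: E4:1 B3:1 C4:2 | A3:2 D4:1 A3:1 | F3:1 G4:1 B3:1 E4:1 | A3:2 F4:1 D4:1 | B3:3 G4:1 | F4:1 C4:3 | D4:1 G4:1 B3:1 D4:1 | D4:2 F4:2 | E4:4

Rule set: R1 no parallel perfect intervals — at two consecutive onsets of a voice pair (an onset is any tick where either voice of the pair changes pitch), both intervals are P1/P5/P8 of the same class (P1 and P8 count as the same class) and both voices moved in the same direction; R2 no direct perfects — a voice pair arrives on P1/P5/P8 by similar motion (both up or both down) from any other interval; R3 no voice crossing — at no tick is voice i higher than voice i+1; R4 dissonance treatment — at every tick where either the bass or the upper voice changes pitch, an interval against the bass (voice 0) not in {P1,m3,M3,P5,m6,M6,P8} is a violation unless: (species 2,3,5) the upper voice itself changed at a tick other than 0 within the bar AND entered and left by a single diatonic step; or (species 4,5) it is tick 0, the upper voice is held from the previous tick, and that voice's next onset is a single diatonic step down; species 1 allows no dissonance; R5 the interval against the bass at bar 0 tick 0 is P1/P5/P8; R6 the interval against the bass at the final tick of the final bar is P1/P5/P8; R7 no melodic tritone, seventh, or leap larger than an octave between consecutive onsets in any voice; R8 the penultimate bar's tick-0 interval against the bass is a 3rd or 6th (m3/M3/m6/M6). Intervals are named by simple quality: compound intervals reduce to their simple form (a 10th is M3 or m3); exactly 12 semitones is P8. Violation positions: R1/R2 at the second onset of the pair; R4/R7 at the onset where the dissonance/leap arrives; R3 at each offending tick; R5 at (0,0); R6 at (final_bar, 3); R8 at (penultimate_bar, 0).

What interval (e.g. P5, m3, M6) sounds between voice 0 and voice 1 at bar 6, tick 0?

P5

voice 0=G3 voice 1=D4 -> P5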